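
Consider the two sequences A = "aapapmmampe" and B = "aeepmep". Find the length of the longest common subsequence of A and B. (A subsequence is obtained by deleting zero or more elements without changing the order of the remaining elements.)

4

Backtracking the LCS table gives one alignment: a (A1,B1) → p (A5,B4) → m (A6,B5) → p (A10,B7).
So the longest common subsequence has length 4.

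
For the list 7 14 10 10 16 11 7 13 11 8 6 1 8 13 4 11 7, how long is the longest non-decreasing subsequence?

One longest non-decreasing subsequence is 7, 10, 10, 11, 13, 13 (positions 1,3,4,6,8,14), of length 6; no longer one exists.

6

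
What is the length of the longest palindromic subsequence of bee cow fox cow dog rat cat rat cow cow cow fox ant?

Using dp[i][j] = 2 + dp[i+1][j−1] if the ends match, else max(dp[i+1][j], dp[i][j−1]):
dp[1][13] = 7. A witness is fox cow rat cat rat cow fox at positions 3,4,6,7,8,11,12.

7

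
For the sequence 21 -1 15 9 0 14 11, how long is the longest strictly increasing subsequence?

Scanning left to right, the best length ending at each element is: 21→1, -1→1, 15→2, 9→2, 0→2, 14→3, 11→3.
So the longest increasing subsequence has length 3, e.g. -1, 9, 14.

3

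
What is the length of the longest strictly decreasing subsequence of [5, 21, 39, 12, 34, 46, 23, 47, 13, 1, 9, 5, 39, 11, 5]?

Let dp[i] be the longest decreasing subsequence ending at position i. Then dp = [1, 1, 1, 2, 2, 1, 3, 1, 4, 5, 5, 6, 2, 5, 6].
The maximum is 6; one witness is 39, 34, 23, 13, 9, 5 at positions 3,5,7,9,11,12.

6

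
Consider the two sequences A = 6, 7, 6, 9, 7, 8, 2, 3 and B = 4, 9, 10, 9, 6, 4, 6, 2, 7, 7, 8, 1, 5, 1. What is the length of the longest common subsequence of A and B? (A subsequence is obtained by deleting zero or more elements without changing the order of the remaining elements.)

Backtracking the LCS table gives one alignment: 6 (A1,B7) → 7 (A2,B9) → 7 (A5,B10) → 8 (A6,B11).
So the longest common subsequence has length 4.

4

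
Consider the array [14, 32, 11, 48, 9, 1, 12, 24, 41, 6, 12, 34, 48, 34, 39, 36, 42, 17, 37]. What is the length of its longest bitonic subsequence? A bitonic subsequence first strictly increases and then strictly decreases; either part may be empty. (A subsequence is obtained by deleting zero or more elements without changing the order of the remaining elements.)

Let inc[i] be the LIS ending at i and dec[i] the longest strictly decreasing subsequence starting at i. inc = [1, 2, 1, 3, 1, 1, 2, 3, 4, 2, 3, 4, 5, 4, 5, 5, 6, 4, 6], dec = [4, 4, 3, 5, 2, 1, 2, 2, 4, 1, 1, 2, 4, 2, 3, 2, 2, 1, 1].
max_i inc[i]+dec[i]−1 = 8, with one witness 11, 12, 24, 41, 48, 39, 36, 17.

8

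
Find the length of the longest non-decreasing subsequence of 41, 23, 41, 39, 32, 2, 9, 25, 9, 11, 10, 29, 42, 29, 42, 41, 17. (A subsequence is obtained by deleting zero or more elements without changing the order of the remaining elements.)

7

Scanning left to right, the best length ending at each element is: 41→1, 23→1, 41→2, 39→2, 32→2, 2→1, 9→2, 25→3, 9→3, 11→4, 10→4, 29→5, 42→6, 29→6, 42→7, 41→7, 17→5.
So the longest non-decreasing subsequence has length 7, e.g. 2, 9, 9, 11, 29, 42, 42.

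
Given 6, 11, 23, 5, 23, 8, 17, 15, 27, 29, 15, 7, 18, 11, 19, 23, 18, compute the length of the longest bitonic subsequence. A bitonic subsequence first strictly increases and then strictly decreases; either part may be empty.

7

Let inc[i] be the LIS ending at i and dec[i] the longest strictly decreasing subsequence starting at i. inc = [1, 2, 3, 1, 3, 2, 3, 3, 4, 5, 3, 2, 4, 3, 5, 6, 4], dec = [2, 3, 4, 1, 4, 2, 3, 2, 3, 3, 2, 1, 2, 1, 2, 2, 1].
max_i inc[i]+dec[i]−1 = 7, with one witness 6, 11, 23, 27, 29, 23, 18.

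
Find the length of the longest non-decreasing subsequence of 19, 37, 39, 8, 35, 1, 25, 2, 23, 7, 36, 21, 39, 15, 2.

Let dp[i] be the longest non-decreasing subsequence ending at position i. Then dp = [1, 2, 3, 1, 2, 1, 2, 2, 3, 3, 4, 4, 5, 4, 3].
The maximum is 5; one witness is 1, 2, 23, 36, 39 at positions 6,8,9,11,13.

5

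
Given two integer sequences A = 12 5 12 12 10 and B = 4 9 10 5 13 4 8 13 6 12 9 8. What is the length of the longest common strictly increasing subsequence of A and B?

A longest common strictly increasing subsequence is 5, 12 (length 2); it appears in order in both A and B, and no longer such subsequence exists.

2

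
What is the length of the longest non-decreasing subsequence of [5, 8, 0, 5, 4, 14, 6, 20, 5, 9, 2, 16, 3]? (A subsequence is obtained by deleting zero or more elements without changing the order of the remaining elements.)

One longest non-decreasing subsequence is 5, 5, 6, 9, 16 (positions 1,4,7,10,12), of length 5; no longer one exists.

5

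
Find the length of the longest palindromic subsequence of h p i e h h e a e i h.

8

One longest palindromic subsequence is hiehheih (positions 1,3,4,5,6,9,10,11); it reads the same forward and backward, and the interval DP gives dp[1][11] = 8.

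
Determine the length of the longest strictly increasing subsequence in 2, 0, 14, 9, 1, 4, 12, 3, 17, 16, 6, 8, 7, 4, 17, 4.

Scanning left to right, the best length ending at each element is: 2→1, 0→1, 14→2, 9→2, 1→2, 4→3, 12→4, 3→3, 17→5, 16→5, 6→4, 8→5, 7→5, 4→4, 17→6, 4→4.
So the longest increasing subsequence has length 6, e.g. 0, 1, 4, 12, 16, 17.

6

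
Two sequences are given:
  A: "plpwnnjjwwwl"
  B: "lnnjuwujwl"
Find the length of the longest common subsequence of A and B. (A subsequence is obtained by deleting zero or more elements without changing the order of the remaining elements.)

7

A longest common subsequence is lnnjjwl (length 7); the LCS DP confirms no longer common subsequence exists.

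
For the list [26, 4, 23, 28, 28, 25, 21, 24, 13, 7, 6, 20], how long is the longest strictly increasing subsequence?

3

Scanning left to right, the best length ending at each element is: 26→1, 4→1, 23→2, 28→3, 28→3, 25→3, 21→2, 24→3, 13→2, 7→2, 6→2, 20→3.
So the longest increasing subsequence has length 3, e.g. 4, 23, 28.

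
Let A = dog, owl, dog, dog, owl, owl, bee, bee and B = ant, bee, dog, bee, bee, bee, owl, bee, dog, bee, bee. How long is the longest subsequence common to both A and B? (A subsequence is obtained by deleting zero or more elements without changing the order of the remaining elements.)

5

A longest common subsequence is dog, owl, dog, bee, bee (length 5); the LCS DP confirms no longer common subsequence exists.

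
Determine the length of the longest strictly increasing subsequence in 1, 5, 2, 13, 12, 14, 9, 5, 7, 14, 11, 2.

Scanning left to right, the best length ending at each element is: 1→1, 5→2, 2→2, 13→3, 12→3, 14→4, 9→3, 5→3, 7→4, 14→5, 11→5, 2→2.
So the longest increasing subsequence has length 5, e.g. 1, 2, 5, 7, 14.

5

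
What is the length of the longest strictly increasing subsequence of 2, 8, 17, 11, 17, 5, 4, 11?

Let dp[i] be the longest increasing subsequence ending at position i. Then dp = [1, 2, 3, 3, 4, 2, 2, 3].
The maximum is 4; one witness is 2, 8, 11, 17 at positions 1,2,4,5.

4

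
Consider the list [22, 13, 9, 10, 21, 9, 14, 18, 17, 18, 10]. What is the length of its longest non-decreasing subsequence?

5

One longest non-decreasing subsequence is 9, 10, 14, 18, 18 (positions 3,4,7,8,10), of length 5; no longer one exists.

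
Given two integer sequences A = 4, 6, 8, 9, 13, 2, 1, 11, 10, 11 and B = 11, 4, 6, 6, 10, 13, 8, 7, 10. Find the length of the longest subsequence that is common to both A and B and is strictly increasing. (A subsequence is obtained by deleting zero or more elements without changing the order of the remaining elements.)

For each value that appears in both, track the longest common increasing run ending there.
The best achievable length is 4; one witness is 4, 6, 8, 10 (A-positions 1,2,3,9, B-positions 2,3,7,9).

4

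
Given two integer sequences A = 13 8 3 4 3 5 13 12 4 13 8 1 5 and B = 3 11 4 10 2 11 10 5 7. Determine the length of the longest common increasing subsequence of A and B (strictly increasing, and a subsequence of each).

A longest common strictly increasing subsequence is 3, 4, 5 (length 3); it appears in order in both A and B, and no longer such subsequence exists.

3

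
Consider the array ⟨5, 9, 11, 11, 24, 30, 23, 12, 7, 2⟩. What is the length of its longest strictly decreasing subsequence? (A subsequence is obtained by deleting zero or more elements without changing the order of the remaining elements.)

Let dp[i] be the longest decreasing subsequence ending at position i. Then dp = [1, 1, 1, 1, 1, 1, 2, 3, 4, 5].
The maximum is 5; one witness is 24, 23, 12, 7, 2 at positions 5,7,8,9,10.

5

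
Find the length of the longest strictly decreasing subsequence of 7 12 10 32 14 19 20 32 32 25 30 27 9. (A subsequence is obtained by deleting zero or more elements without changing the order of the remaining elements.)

4

Let dp[i] be the longest decreasing subsequence ending at position i. Then dp = [1, 1, 2, 1, 2, 2, 2, 1, 1, 2, 2, 3, 4].
The maximum is 4; one witness is 32, 30, 27, 9 at positions 4,11,12,13.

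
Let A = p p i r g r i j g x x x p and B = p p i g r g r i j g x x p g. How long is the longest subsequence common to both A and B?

Backtracking the LCS table gives one alignment: p (A1,B1) → p (A2,B2) → i (A3,B3) → r (A4,B5) → g (A5,B6) → r (A6,B7) → i (A7,B8) → j (A8,B9) → g (A9,B10) → x (A11,B11) → x (A12,B12) → p (A13,B13).
So the longest common subsequence has length 12.

12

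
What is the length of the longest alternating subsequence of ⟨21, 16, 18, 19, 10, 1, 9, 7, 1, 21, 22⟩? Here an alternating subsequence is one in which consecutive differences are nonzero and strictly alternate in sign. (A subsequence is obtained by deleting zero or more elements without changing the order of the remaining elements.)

Track the best alternating length ending on an up-step vs a down-step at each position: up/down = 1/1, 1/2, 3/2, 3/2, 1/4, 1/4, 5/4, 5/6, 1/6, 7/1, 7/1.
The maximum over both is 7; one such subsequence is 21, 16, 18, 1, 9, 7, 21.

7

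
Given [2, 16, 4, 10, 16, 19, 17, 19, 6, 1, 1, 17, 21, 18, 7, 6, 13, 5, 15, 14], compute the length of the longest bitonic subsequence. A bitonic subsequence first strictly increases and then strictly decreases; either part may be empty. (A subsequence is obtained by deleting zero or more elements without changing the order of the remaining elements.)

11

One longest bitonic subsequence is 2, 4, 10, 16, 17, 19, 21, 18, 7, 6, 5 (positions 1,3,4,5,7,8,13,14,15,16,18): it rises to 21 then falls. Length 11 is optimal.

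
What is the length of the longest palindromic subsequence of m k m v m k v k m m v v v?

Using dp[i][j] = 2 + dp[i+1][j−1] if the ends match, else max(dp[i+1][j], dp[i][j−1]):
dp[1][13] = 7. A witness is vmkvkmv at positions 4,5,6,7,8,10,13.

7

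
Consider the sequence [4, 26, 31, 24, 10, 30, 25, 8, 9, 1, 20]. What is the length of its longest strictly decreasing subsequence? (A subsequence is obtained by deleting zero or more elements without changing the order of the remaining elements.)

Scanning left to right, the best length ending at each element is: 4→1, 26→1, 31→1, 24→2, 10→3, 30→2, 25→3, 8→4, 9→4, 1→5, 20→4.
So the longest decreasing subsequence has length 5, e.g. 26, 24, 10, 8, 1.

5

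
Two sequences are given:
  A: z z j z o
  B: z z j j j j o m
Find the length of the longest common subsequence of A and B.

A longest common subsequence is zzjo (length 4); the LCS DP confirms no longer common subsequence exists.

4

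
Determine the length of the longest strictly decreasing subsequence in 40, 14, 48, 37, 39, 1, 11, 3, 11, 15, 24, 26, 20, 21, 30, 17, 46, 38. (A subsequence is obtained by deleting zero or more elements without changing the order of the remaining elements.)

Scanning left to right, the best length ending at each element is: 40→1, 14→2, 48→1, 37→2, 39→2, 1→3, 11→3, 3→4, 11→3, 15→3, 24→3, 26→3, 20→4, 21→4, 30→3, 17→5, 46→2, 38→3.
So the longest decreasing subsequence has length 5, e.g. 40, 37, 24, 20, 17.

5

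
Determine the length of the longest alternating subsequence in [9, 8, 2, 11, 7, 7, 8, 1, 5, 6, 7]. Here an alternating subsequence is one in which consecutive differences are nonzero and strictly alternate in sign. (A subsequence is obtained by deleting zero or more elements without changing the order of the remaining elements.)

7

A longest alternating subsequence is 9, 8, 11, 7, 8, 1, 5 (positions 1,2,4,5,7,8,9); its 6 consecutive differences strictly alternate in sign, and length 7 is optimal.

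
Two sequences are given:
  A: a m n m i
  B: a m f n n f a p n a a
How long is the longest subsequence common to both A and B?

3

A longest common subsequence is amn (length 3); the LCS DP confirms no longer common subsequence exists.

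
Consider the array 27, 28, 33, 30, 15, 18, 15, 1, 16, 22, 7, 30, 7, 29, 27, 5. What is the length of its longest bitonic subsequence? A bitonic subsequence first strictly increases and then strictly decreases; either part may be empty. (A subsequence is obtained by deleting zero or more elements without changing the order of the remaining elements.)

8

Let inc[i] be the LIS ending at i and dec[i] the longest strictly decreasing subsequence starting at i. inc = [1, 2, 3, 3, 1, 2, 1, 1, 2, 3, 2, 4, 2, 4, 4, 2], dec = [5, 5, 6, 5, 3, 4, 3, 1, 3, 3, 2, 4, 2, 3, 2, 1].
max_i inc[i]+dec[i]−1 = 8, with one witness 27, 28, 33, 30, 18, 16, 7, 5.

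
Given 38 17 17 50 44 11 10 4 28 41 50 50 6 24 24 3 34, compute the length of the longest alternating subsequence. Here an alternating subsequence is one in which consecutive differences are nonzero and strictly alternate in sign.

A longest alternating subsequence is 38, 17, 50, 11, 28, 6, 24, 3, 34 (positions 1,2,4,6,9,13,14,16,17); its 8 consecutive differences strictly alternate in sign, and length 9 is optimal.

9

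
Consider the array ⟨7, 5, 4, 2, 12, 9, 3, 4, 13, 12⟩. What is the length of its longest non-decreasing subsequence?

Let dp[i] be the longest non-decreasing subsequence ending at position i. Then dp = [1, 1, 1, 1, 2, 2, 2, 3, 4, 4].
The maximum is 4; one witness is 2, 3, 4, 13 at positions 4,7,8,9.

4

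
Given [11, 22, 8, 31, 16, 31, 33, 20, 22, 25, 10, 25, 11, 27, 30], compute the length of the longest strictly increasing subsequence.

7

One longest increasing subsequence is 11, 16, 20, 22, 25, 27, 30 (positions 1,5,8,9,10,14,15), of length 7; no longer one exists.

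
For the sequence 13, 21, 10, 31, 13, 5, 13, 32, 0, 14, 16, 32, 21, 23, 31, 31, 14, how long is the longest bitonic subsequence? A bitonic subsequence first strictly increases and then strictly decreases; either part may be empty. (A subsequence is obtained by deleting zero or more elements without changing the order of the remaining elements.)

Let inc[i] be the LIS ending at i and dec[i] the longest strictly decreasing subsequence starting at i. inc = [1, 2, 1, 3, 2, 1, 2, 4, 1, 3, 4, 5, 5, 6, 7, 7, 3], dec = [4, 4, 3, 4, 3, 2, 2, 3, 1, 1, 2, 3, 2, 2, 2, 2, 1].
max_i inc[i]+dec[i]−1 = 8, with one witness 10, 13, 14, 16, 21, 23, 31, 14.

8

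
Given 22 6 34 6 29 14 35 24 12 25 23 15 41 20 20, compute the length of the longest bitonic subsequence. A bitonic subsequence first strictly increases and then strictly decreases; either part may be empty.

6

Let inc[i] be the LIS ending at i and dec[i] the longest strictly decreasing subsequence starting at i. inc = [1, 1, 2, 1, 2, 2, 3, 3, 2, 4, 3, 3, 5, 4, 4], dec = [3, 1, 5, 1, 4, 2, 4, 3, 1, 3, 2, 1, 2, 1, 1].
max_i inc[i]+dec[i]−1 = 6, with one witness 22, 34, 29, 25, 23, 20.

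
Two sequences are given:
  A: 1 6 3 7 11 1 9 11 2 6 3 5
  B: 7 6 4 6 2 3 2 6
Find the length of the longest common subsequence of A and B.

4

Backtracking the LCS table gives one alignment: 6 (A2,B4) → 3 (A3,B6) → 2 (A9,B7) → 6 (A10,B8).
So the longest common subsequence has length 4.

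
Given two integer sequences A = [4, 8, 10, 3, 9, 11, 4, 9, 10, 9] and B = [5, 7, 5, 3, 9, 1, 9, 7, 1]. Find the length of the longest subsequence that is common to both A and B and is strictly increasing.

2

A longest common strictly increasing subsequence is 3, 9 (length 2); it appears in order in both A and B, and no longer such subsequence exists.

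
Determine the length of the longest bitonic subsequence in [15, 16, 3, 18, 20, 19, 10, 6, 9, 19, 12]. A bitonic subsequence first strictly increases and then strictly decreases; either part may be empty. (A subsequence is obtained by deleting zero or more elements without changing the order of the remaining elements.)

7

Let inc[i] be the LIS ending at i and dec[i] the longest strictly decreasing subsequence starting at i. inc = [1, 2, 1, 3, 4, 4, 2, 2, 3, 4, 4], dec = [3, 3, 1, 3, 4, 3, 2, 1, 1, 2, 1].
max_i inc[i]+dec[i]−1 = 7, with one witness 15, 16, 18, 20, 19, 10, 9.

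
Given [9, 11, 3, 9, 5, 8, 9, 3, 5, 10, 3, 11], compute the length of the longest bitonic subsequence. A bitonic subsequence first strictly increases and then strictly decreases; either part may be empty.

One longest bitonic subsequence is 9, 11, 9, 8, 5, 3 (positions 1,2,4,6,9,11): it rises to 11 then falls. Length 6 is optimal.

6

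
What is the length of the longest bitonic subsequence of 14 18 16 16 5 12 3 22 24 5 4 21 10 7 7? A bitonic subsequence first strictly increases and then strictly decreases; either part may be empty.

Let inc[i] be the LIS ending at i and dec[i] the longest strictly decreasing subsequence starting at i. inc = [1, 2, 2, 2, 1, 2, 1, 3, 4, 2, 2, 3, 3, 3, 3], dec = [4, 5, 4, 4, 2, 3, 1, 4, 4, 2, 1, 3, 2, 1, 1].
max_i inc[i]+dec[i]−1 = 7, with one witness 14, 18, 22, 24, 21, 10, 7.

7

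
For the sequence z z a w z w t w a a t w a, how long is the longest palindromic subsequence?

One longest palindromic subsequence is awtaatwa (positions 3,4,7,9,10,11,12,13); it reads the same forward and backward, and the interval DP gives dp[1][13] = 8.

8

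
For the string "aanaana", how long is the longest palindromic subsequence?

One longest palindromic subsequence is anaana (positions 1,3,4,5,6,7); it reads the same forward and backward, and the interval DP gives dp[1][7] = 6.

6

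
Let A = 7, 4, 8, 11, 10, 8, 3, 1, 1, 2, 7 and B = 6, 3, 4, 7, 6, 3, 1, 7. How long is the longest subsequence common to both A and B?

A longest common subsequence is 7, 3, 1, 7 (length 4); the LCS DP confirms no longer common subsequence exists.

4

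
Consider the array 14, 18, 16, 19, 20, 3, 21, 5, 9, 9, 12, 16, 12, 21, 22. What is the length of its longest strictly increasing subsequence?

Let dp[i] be the longest increasing subsequence ending at position i. Then dp = [1, 2, 2, 3, 4, 1, 5, 2, 3, 3, 4, 5, 4, 6, 7].
The maximum is 7; one witness is 3, 5, 9, 12, 16, 21, 22 at positions 6,8,9,11,12,14,15.

7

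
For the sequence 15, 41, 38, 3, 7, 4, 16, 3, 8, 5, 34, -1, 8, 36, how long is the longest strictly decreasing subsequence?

6

One longest decreasing subsequence is 41, 38, 7, 4, 3, -1 (positions 2,3,5,6,8,12), of length 6; no longer one exists.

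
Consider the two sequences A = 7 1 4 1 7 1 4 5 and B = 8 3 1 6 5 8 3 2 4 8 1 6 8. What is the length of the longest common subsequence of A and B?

A longest common subsequence is 1, 4, 1 (length 3); the LCS DP confirms no longer common subsequence exists.

3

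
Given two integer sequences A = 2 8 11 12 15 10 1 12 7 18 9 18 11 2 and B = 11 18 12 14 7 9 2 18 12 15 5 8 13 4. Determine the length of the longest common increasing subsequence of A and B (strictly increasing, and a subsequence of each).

A longest common strictly increasing subsequence is 11, 12, 18 (length 3); it appears in order in both A and B, and no longer such subsequence exists.

3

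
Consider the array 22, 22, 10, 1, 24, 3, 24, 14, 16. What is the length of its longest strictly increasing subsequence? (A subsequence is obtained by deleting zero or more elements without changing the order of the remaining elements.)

Let dp[i] be the longest increasing subsequence ending at position i. Then dp = [1, 1, 1, 1, 2, 2, 3, 3, 4].
The maximum is 4; one witness is 1, 3, 14, 16 at positions 4,6,8,9.

4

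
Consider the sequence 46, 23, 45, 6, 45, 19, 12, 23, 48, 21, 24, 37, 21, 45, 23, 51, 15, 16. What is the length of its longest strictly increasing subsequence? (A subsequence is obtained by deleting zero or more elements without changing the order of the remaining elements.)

7

Scanning left to right, the best length ending at each element is: 46→1, 23→1, 45→2, 6→1, 45→2, 19→2, 12→2, 23→3, 48→4, 21→3, 24→4, 37→5, 21→3, 45→6, 23→4, 51→7, 15→3, 16→4.
So the longest increasing subsequence has length 7, e.g. 6, 19, 23, 24, 37, 45, 51.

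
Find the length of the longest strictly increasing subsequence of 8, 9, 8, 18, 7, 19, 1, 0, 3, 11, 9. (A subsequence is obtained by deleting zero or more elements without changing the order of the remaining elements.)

One longest increasing subsequence is 8, 9, 18, 19 (positions 1,2,4,6), of length 4; no longer one exists.

4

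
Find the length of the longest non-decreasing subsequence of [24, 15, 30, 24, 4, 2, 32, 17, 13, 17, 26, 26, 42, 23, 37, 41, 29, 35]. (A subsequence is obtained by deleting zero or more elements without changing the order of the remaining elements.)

7

Let dp[i] be the longest non-decreasing subsequence ending at position i. Then dp = [1, 1, 2, 2, 1, 1, 3, 2, 2, 3, 4, 5, 6, 4, 6, 7, 6, 7].
The maximum is 7; one witness is 15, 17, 17, 26, 26, 37, 41 at positions 2,8,10,11,12,15,16.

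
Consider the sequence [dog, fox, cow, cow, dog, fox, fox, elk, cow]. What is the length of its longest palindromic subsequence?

Using dp[i][j] = 2 + dp[i+1][j−1] if the ends match, else max(dp[i+1][j], dp[i][j−1]):
dp[1][9] = 4. A witness is cow fox fox cow at positions 3,6,7,9.

4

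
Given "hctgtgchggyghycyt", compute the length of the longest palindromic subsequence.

9

Using dp[i][j] = 2 + dp[i+1][j−1] if the ends match, else max(dp[i+1][j], dp[i][j−1]):
dp[1][17] = 9. A witness is tchgyghct at positions 3,7,8,9,11,12,13,15,17.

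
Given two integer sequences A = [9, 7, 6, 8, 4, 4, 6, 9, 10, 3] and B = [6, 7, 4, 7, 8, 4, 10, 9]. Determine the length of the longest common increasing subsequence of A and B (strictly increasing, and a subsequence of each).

For each value that appears in both, track the longest common increasing run ending there.
The best achievable length is 3; one witness is 6, 8, 10 (A-positions 3,4,9, B-positions 1,5,7).

3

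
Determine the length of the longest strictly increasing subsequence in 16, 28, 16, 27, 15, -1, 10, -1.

2

Scanning left to right, the best length ending at each element is: 16→1, 28→2, 16→1, 27→2, 15→1, -1→1, 10→2, -1→1.
So the longest increasing subsequence has length 2, e.g. 16, 28.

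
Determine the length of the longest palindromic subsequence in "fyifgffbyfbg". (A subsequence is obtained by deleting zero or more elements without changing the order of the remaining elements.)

One longest palindromic subsequence is fyfffyf (positions 1,2,4,6,7,9,10); it reads the same forward and backward, and the interval DP gives dp[1][12] = 7.

7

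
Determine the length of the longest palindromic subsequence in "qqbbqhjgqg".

One longest palindromic subsequence is qqbbqq (positions 1,2,3,4,5,9); it reads the same forward and backward, and the interval DP gives dp[1][10] = 6.

6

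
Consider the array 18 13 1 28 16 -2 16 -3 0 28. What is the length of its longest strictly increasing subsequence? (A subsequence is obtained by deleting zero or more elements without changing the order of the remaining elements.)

3

One longest increasing subsequence is 13, 16, 28 (positions 2,5,10), of length 3; no longer one exists.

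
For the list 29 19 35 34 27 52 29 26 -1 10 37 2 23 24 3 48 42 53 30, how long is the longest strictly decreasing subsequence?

6

Let dp[i] be the longest decreasing subsequence ending at position i. Then dp = [1, 2, 1, 2, 3, 1, 3, 4, 5, 5, 2, 6, 5, 5, 6, 2, 3, 1, 4].
The maximum is 6; one witness is 35, 34, 27, 26, 10, 2 at positions 3,4,5,8,10,12.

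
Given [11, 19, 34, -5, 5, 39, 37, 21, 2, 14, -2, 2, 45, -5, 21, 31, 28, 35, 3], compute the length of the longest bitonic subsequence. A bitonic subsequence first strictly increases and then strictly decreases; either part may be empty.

Let inc[i] be the LIS ending at i and dec[i] the longest strictly decreasing subsequence starting at i. inc = [1, 2, 3, 1, 2, 4, 4, 3, 2, 3, 2, 3, 5, 1, 4, 5, 5, 6, 4], dec = [5, 5, 5, 1, 4, 6, 5, 4, 3, 3, 2, 2, 4, 1, 2, 3, 2, 2, 1].
max_i inc[i]+dec[i]−1 = 9, with one witness 11, 19, 34, 39, 37, 21, 14, 2, -5.

9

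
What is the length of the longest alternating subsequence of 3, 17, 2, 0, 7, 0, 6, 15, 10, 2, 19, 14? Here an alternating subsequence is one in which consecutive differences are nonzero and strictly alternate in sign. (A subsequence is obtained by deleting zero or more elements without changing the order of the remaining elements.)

9

A longest alternating subsequence is 3, 17, 2, 7, 0, 15, 10, 19, 14 (positions 1,2,3,5,6,8,9,11,12); its 8 consecutive differences strictly alternate in sign, and length 9 is optimal.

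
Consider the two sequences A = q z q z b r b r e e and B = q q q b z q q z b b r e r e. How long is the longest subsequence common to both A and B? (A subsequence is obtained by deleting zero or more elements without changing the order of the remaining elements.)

Backtracking the LCS table gives one alignment: q (A1,B3) → z (A2,B5) → q (A3,B7) → z (A4,B8) → b (A5,B9) → b (A7,B10) → r (A8,B11) → e (A9,B12) → e (A10,B14).
So the longest common subsequence has length 9.

9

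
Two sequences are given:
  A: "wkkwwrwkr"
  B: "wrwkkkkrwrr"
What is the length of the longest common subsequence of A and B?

A longest common subsequence is wkkwrr (length 6); the LCS DP confirms no longer common subsequence exists.

6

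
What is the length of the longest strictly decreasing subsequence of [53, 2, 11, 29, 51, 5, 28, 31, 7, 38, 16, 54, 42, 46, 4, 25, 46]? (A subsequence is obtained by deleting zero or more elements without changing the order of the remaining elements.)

5

Let dp[i] be the longest decreasing subsequence ending at position i. Then dp = [1, 2, 2, 2, 2, 3, 3, 3, 4, 3, 4, 1, 3, 3, 5, 4, 3].
The maximum is 5; one witness is 53, 29, 28, 7, 4 at positions 1,4,7,9,15.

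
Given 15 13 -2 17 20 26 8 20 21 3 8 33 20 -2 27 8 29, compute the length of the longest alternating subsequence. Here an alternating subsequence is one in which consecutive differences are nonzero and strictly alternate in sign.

11

A longest alternating subsequence is 15, 13, 17, 8, 20, 3, 33, 20, 27, 8, 29 (positions 1,2,4,7,8,10,12,13,15,16,17); its 10 consecutive differences strictly alternate in sign, and length 11 is optimal.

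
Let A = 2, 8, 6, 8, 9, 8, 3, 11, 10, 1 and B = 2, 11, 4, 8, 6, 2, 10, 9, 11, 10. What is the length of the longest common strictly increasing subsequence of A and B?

4

For each value that appears in both, track the longest common increasing run ending there.
The best achievable length is 4; one witness is 2, 8, 9, 11 (A-positions 1,2,5,8, B-positions 1,4,8,9).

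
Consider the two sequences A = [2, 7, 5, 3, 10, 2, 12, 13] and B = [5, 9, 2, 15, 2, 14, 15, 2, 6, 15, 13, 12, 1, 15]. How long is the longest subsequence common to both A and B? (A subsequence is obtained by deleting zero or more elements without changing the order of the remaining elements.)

3

Backtracking the LCS table gives one alignment: 2 (A1,B5) → 2 (A6,B8) → 12 (A7,B12).
So the longest common subsequence has length 3.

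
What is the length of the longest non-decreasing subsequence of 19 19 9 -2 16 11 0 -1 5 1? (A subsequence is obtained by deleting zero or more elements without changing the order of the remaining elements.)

Let dp[i] be the longest non-decreasing subsequence ending at position i. Then dp = [1, 2, 1, 1, 2, 2, 2, 2, 3, 3].
The maximum is 3; one witness is -2, 0, 5 at positions 4,7,9.

3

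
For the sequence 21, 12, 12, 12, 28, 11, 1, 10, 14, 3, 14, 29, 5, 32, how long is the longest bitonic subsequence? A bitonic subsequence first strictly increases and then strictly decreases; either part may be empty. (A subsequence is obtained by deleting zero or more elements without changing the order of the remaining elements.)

One longest bitonic subsequence is 21, 12, 11, 10, 5 (positions 1,4,6,8,13): it rises to 21 then falls. Length 5 is optimal.

5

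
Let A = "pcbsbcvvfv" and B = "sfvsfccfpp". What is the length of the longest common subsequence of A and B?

A longest common subsequence is ccf (length 3); the LCS DP confirms no longer common subsequence exists.

3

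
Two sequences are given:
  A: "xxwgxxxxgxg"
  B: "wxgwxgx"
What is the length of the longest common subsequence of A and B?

5

Backtracking the LCS table gives one alignment: x (A1,B2) → w (A3,B4) → x (A8,B5) → g (A9,B6) → x (A10,B7).
So the longest common subsequence has length 5.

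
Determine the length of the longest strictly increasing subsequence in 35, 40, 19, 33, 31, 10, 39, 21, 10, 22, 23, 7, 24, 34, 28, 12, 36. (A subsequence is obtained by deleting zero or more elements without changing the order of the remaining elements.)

7

Scanning left to right, the best length ending at each element is: 35→1, 40→2, 19→1, 33→2, 31→2, 10→1, 39→3, 21→2, 10→1, 22→3, 23→4, 7→1, 24→5, 34→6, 28→6, 12→2, 36→7.
So the longest increasing subsequence has length 7, e.g. 19, 21, 22, 23, 24, 34, 36.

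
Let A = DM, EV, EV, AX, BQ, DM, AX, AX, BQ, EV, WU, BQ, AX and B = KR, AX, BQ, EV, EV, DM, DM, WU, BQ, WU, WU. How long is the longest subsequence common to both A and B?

5

A longest common subsequence is EV, EV, DM, BQ, WU (length 5); the LCS DP confirms no longer common subsequence exists.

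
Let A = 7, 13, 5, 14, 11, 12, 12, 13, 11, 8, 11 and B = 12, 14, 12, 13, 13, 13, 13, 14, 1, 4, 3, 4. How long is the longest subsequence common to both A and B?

Backtracking the LCS table gives one alignment: 14 (A4,B2) → 12 (A6,B3) → 13 (A8,B7).
So the longest common subsequence has length 3.

3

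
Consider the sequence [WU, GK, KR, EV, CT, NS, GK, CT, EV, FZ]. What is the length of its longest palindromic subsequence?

Using dp[i][j] = 2 + dp[i+1][j−1] if the ends match, else max(dp[i+1][j], dp[i][j−1]):
dp[1][10] = 5. A witness is EV CT GK CT EV at positions 4,5,7,8,9.

5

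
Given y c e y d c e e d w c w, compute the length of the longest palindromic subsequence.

One longest palindromic subsequence is cdeedc (positions 2,5,7,8,9,11); it reads the same forward and backward, and the interval DP gives dp[1][12] = 6.

6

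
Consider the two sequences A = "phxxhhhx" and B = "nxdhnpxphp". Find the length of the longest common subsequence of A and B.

Backtracking the LCS table gives one alignment: p (A1,B6) → x (A3,B7) → h (A5,B9).
So the longest common subsequence has length 3.

3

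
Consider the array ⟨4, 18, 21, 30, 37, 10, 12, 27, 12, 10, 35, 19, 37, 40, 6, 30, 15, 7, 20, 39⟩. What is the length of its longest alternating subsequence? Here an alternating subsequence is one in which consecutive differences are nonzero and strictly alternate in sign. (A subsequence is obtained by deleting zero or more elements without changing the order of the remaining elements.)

A longest alternating subsequence is 4, 18, 10, 27, 12, 35, 19, 37, 6, 30, 15, 20 (positions 1,2,6,8,9,11,12,13,15,16,17,19); its 11 consecutive differences strictly alternate in sign, and length 12 is optimal.

12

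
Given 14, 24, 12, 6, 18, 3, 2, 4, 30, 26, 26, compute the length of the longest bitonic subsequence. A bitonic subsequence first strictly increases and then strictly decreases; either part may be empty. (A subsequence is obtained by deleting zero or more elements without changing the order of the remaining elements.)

6

One longest bitonic subsequence is 14, 24, 12, 6, 3, 2 (positions 1,2,3,4,6,7): it rises to 24 then falls. Length 6 is optimal.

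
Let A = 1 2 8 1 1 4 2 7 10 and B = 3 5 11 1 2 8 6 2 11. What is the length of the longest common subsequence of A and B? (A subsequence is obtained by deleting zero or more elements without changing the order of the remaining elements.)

4

Backtracking the LCS table gives one alignment: 1 (A1,B4) → 2 (A2,B5) → 8 (A3,B6) → 2 (A7,B8).
So the longest common subsequence has length 4.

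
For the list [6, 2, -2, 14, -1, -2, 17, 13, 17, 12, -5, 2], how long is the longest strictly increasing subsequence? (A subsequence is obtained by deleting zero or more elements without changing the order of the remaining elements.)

Let dp[i] be the longest increasing subsequence ending at position i. Then dp = [1, 1, 1, 2, 2, 1, 3, 3, 4, 3, 1, 3].
The maximum is 4; one witness is -2, -1, 13, 17 at positions 3,5,8,9.

4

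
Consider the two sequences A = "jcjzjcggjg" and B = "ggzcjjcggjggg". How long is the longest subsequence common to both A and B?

Backtracking the LCS table gives one alignment: c (A2,B4) → j (A3,B5) → j (A5,B6) → c (A6,B7) → g (A7,B8) → g (A8,B9) → j (A9,B10) → g (A10,B13).
So the longest common subsequence has length 8.

8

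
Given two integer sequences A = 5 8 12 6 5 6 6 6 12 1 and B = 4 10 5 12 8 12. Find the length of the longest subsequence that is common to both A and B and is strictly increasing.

3

A longest common strictly increasing subsequence is 5, 8, 12 (length 3); it appears in order in both A and B, and no longer such subsequence exists.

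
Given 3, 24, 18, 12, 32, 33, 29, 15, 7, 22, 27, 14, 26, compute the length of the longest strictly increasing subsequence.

One longest increasing subsequence is 3, 12, 15, 22, 27 (positions 1,4,8,10,11), of length 5; no longer one exists.

5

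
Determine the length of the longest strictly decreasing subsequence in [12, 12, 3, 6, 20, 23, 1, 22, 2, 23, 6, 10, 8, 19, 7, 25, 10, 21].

5

Let dp[i] be the longest decreasing subsequence ending at position i. Then dp = [1, 1, 2, 2, 1, 1, 3, 2, 3, 1, 3, 3, 4, 3, 5, 1, 4, 3].
The maximum is 5; one witness is 23, 22, 10, 8, 7 at positions 6,8,12,13,15.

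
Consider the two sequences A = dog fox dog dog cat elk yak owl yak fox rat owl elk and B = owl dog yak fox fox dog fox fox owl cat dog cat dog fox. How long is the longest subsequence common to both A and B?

Backtracking the LCS table gives one alignment: dog (A1,B2) → fox (A2,B5) → dog (A3,B6) → dog (A4,B11) → cat (A5,B12) → fox (A10,B14).
So the longest common subsequence has length 6.

6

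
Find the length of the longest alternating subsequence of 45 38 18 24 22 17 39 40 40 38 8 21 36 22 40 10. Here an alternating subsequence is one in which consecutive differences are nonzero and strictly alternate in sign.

10

Track the best alternating length ending on an up-step vs a down-step at each position: up/down = 1/1, 1/2, 1/2, 3/2, 3/4, 1/4, 5/2, 5/2, 5/2, 5/6, 1/6, 7/6, 7/6, 7/8, 9/2, 7/10.
The maximum over both is 10; one such subsequence is 45, 18, 24, 22, 39, 8, 36, 22, 40, 10.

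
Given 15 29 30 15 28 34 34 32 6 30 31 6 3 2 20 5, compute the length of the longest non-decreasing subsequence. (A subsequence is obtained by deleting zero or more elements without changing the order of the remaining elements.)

Let dp[i] be the longest non-decreasing subsequence ending at position i. Then dp = [1, 2, 3, 2, 3, 4, 5, 4, 1, 4, 5, 2, 1, 1, 3, 2].
The maximum is 5; one witness is 15, 29, 30, 34, 34 at positions 1,2,3,6,7.

5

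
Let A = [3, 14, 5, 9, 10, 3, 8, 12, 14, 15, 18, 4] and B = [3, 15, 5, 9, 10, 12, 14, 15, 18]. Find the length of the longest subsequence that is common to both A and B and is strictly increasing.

For each value that appears in both, track the longest common increasing run ending there.
The best achievable length is 8; one witness is 3, 5, 9, 10, 12, 14, 15, 18 (A-positions 1,3,4,5,8,9,10,11, B-positions 1,3,4,5,6,7,8,9).

8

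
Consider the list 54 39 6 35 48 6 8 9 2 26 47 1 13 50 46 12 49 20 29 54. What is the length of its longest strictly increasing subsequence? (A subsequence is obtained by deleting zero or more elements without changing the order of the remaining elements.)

7

Let dp[i] be the longest increasing subsequence ending at position i. Then dp = [1, 1, 1, 2, 3, 1, 2, 3, 1, 4, 5, 1, 4, 6, 5, 4, 6, 5, 6, 7].
The maximum is 7; one witness is 6, 8, 9, 26, 47, 50, 54 at positions 3,7,8,10,11,14,20.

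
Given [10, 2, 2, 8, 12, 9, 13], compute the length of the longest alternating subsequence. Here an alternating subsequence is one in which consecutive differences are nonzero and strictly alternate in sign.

Track the best alternating length ending on an up-step vs a down-step at each position: up/down = 1/1, 1/2, 1/2, 3/2, 3/1, 3/4, 5/1.
The maximum over both is 5; one such subsequence is 10, 2, 12, 9, 13.

5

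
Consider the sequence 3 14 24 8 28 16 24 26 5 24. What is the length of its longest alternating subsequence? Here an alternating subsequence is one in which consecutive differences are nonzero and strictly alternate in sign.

8

A longest alternating subsequence is 3, 14, 8, 28, 16, 24, 5, 24 (positions 1,2,4,5,6,7,9,10); its 7 consecutive differences strictly alternate in sign, and length 8 is optimal.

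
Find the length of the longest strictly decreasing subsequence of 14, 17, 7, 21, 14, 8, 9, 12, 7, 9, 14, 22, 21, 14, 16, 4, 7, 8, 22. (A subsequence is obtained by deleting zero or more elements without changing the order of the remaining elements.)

One longest decreasing subsequence is 17, 14, 8, 7, 4 (positions 2,5,6,9,16), of length 5; no longer one exists.

5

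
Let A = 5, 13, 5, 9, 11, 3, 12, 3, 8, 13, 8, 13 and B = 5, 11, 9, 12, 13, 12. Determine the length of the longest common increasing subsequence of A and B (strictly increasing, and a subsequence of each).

4

For each value that appears in both, track the longest common increasing run ending there.
The best achievable length is 4; one witness is 5, 11, 12, 13 (A-positions 1,5,7,10, B-positions 1,2,4,5).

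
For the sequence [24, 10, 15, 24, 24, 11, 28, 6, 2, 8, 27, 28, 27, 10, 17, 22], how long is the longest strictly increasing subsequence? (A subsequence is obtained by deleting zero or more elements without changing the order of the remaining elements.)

5

Scanning left to right, the best length ending at each element is: 24→1, 10→1, 15→2, 24→3, 24→3, 11→2, 28→4, 6→1, 2→1, 8→2, 27→4, 28→5, 27→4, 10→3, 17→4, 22→5.
So the longest increasing subsequence has length 5, e.g. 10, 15, 24, 27, 28.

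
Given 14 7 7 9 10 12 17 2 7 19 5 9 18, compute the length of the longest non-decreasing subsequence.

7

One longest non-decreasing subsequence is 7, 7, 9, 10, 12, 17, 19 (positions 2,3,4,5,6,7,10), of length 7; no longer one exists.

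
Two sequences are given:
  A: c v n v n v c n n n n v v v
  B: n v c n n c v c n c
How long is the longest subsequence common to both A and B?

Backtracking the LCS table gives one alignment: c (A1,B3) → n (A3,B4) → n (A5,B5) → v (A6,B7) → c (A7,B8) → n (A8,B9).
So the longest common subsequence has length 6.

6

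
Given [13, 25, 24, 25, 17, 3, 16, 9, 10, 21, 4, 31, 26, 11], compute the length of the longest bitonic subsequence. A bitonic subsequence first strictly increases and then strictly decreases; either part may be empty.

7

One longest bitonic subsequence is 13, 25, 24, 17, 16, 10, 4 (positions 1,2,3,5,7,9,11): it rises to 25 then falls. Length 7 is optimal.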